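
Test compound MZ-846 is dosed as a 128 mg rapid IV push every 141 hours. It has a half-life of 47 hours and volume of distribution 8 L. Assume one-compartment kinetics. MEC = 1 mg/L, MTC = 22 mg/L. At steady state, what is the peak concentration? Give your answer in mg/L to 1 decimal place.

18.3 mg/L

The dosing interval is 3 half-lives, so f = 2^(−3) = 0.125.
Accumulation ratio R = 1/(1 − f) = 1/0.875 = 8/7.
Single-dose peak C₀ = D/Vd = 128/8 = 16 mg/L.
Steady-state peak Cmax,ss = C₀·R = 16 × 8/7 ≈ 18.286 mg/L.
Peak 18.3 mg/L vs MTC 22 mg/L: below toxic threshold.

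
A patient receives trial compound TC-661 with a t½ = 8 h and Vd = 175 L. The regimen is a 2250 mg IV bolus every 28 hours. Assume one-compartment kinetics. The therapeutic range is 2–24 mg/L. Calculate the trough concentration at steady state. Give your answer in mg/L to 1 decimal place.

1.2 mg/L

Over one 28-h interval, 28/8 ≈ 3.5 half-lives elapse, leaving f ≈ 0.0884 of each dose.
Accumulation ratio R = 1/(1 − f) ≈ 1/0.9116 ≈ 1.0970.
Each bolus raises the concentration by D/Vd = 2250/175 ≈ 12.857 mg/L.
Steady-state peak Cmax,ss = C₀·R ≈ 12.857 × 1.0970 ≈ 14.104 mg/L.
One interval later, Cmin,ss = Cmax,ss·e^(−kτ) ≈ 14.104 × 0.0884 ≈ 1.247 mg/L.
Trough 1.2 mg/L vs MEC 2 mg/L: subtherapeutic.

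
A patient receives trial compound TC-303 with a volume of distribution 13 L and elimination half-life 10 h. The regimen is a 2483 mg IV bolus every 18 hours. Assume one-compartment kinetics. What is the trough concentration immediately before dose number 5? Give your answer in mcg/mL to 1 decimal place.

f = (1/2)^(τ/t½) = (1/2)^(18/10) ≈ 0.2872.
C₀ = D/Vd = 2483/13 ≈ 191.000 mcg/mL.
Before the 5th dose, 4 doses have been given. Superposition: Cmin = C₀·(f + f² + … + f^4).
≈ 191.000 × (0.2872 + 0.0825 + 0.0237 + 0.0068) ≈ 191.000 × 0.4002 ≈ 76.438 mcg/mL.

76.4 mcg/mL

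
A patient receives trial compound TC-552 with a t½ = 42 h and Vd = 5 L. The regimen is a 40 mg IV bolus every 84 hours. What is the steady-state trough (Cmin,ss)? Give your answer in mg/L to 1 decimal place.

τ = 84 h = 2 half-lives, so f = (1/2)^2 = 0.25.
Accumulation ratio R = 1/(1 − f) = 1/0.75 = 4/3.
Single-dose peak C₀ = D/Vd = 40/5 = 8 mg/L.
Steady-state peak Cmax,ss = C₀·R = 8 × 4/3 ≈ 10.667 mg/L.
Steady-state trough Cmin,ss = Cmax,ss·f ≈ 10.667 × 0.25 ≈ 2.667 mg/L.

2.7 mg/L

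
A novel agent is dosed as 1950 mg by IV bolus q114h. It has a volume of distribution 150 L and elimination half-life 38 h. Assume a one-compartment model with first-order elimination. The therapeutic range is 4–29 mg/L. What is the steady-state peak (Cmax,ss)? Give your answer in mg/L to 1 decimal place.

14.9 mg/L

τ = 114 h = 3 half-lives, so f = (1/2)^3 = 0.125.
At steady state, R = 1/(1 − 0.125) = 8/7.
Single-dose peak C₀ = D/Vd = 1950/150 = 13 mg/L.
Steady-state peak Cmax,ss = C₀·R = 13 × 8/7 ≈ 14.857 mg/L.
Peak 14.9 mg/L vs MTC 29 mg/L: below toxic threshold.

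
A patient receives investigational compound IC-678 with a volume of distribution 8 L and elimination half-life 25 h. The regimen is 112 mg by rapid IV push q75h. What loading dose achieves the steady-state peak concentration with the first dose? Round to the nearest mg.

128 mg

f = (1/2)^(75/25) ≈ 0.125000; accumulation ratio R = 1/(1−f) ≈ 1.14286.
Loading dose to hit Cmax,ss on first dose: D_load = D_maint·R ≈ 112 × 1.14286 ≈ 128.00 mg.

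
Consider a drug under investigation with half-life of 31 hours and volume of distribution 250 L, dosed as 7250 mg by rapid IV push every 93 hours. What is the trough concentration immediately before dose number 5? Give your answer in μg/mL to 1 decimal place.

4.1 μg/mL

f = (1/2)^(τ/t½) = (1/2)^(93/31) ≈ 0.1250.
C₀ = D/Vd = 7250/250 ≈ 29.000 μg/mL.
Before the 5th dose, 4 doses have been given. Superposition: Cmin = C₀·(f + f² + … + f^4).
≈ 29.000 × (0.1250 + 0.0156 + 0.0020 + 0.0002) ≈ 29.000 × 0.1428 ≈ 4.141 μg/mL.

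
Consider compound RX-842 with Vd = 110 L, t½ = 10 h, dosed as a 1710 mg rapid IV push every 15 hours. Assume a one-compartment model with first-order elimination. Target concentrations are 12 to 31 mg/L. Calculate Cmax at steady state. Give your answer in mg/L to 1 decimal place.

24.0 mg/L

τ/t½ = 15/10 ≈ 1.5, so fraction remaining f = (1/2)^(15/10) ≈ 0.3536.
At steady state, accumulation factor R = 1/(1 − e^(−kτ)) ≈ 1.5470.
Each bolus raises the concentration by D/Vd = 1710/110 ≈ 15.545 mg/L.
Steady-state peak Cmax,ss = C₀·R ≈ 15.545 × 1.5470 ≈ 24.048 mg/L.
Peak 24.0 mg/L vs MTC 31 mg/L: below toxic threshold.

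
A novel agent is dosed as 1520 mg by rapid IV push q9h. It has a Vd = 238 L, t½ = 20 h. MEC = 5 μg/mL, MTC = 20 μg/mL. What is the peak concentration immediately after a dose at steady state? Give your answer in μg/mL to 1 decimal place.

23.8 μg/mL

τ/t½ = 9/20 ≈ 0.45, so fraction remaining f = (1/2)^(9/20) ≈ 0.7320.
At steady state, accumulation factor R = 1/(1 − e^(−kτ)) ≈ 3.7313.
Each bolus raises the concentration by D/Vd = 1520/238 ≈ 6.387 μg/mL.
Steady-state peak Cmax,ss = C₀·R ≈ 6.387 × 3.7313 ≈ 23.832 μg/mL.
Peak 23.8 μg/mL vs MTC 20 μg/mL: exceeds toxic threshold.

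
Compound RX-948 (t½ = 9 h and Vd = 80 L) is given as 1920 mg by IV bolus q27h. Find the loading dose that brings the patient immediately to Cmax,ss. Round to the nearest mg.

2194 mg

f = (1/2)^(27/9) ≈ 0.125000; accumulation ratio R = 1/(1−f) ≈ 1.14286.
Loading dose to hit Cmax,ss on first dose: D_load = D_maint·R ≈ 1920 × 1.14286 ≈ 2194.29 mg.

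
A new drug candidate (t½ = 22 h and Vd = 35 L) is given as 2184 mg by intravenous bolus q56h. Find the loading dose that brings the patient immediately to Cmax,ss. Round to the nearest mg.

2635 mg

f = (1/2)^(56/22) ≈ 0.171294; accumulation ratio R = 1/(1−f) ≈ 1.20670.
Loading dose to hit Cmax,ss on first dose: D_load = D_maint·R ≈ 2184 × 1.20670 ≈ 2635.43 mg.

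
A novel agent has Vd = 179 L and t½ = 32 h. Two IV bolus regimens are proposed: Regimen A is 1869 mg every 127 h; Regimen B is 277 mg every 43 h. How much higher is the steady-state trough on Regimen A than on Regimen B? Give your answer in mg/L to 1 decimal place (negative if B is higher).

-0.3 mg/L

Regimen A: f = (1/2)^(127/32) ≈ 0.0639; Cmin,ss = (1869/179)·f/(1−f) ≈ 0.713 mg/L.
Regimen B: f = (1/2)^(43/32) ≈ 0.3940; Cmin,ss = (277/179)·f/(1−f) ≈ 1.006 mg/L.
Difference ≈ 0.713 − 1.006 ≈ -0.293 mg/L.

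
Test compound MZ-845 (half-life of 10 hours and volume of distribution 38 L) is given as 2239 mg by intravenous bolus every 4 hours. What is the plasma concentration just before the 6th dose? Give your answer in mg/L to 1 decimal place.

f = (1/2)^(τ/t½) = (1/2)^(4/10) ≈ 0.7579.
C₀ = D/Vd = 2239/38 ≈ 58.921 mg/L.
Before the 6th dose, 5 doses have been given. Superposition: Cmin = C₀·(f + f² + … + f^5).
≈ 58.921 × (0.7579 + 0.5744 + 0.4353 + 0.3299 + 0.2501) ≈ 58.921 × 2.3476 ≈ 138.323 mg/L.

138.3 mg/L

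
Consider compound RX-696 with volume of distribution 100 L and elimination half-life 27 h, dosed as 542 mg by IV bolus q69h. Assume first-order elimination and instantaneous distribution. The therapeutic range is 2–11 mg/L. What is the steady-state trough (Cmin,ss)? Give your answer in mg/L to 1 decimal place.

Over one 69-h interval, 69/27 ≈ 2.5556 half-lives elapse, leaving f ≈ 0.1701 of each dose.
Accumulation ratio R = 1/(1 − f) ≈ 1/0.8299 ≈ 1.2050.
Each bolus raises the concentration by D/Vd = 542/100 ≈ 5.420 mg/L.
Cmax,ss = C₀/(1 − f) ≈ 5.420/0.8299 ≈ 6.531 mg/L.
One interval later, Cmin,ss = Cmax,ss·e^(−kτ) ≈ 6.531 × 0.1701 ≈ 1.111 mg/L.
Trough 1.1 mg/L vs MEC 2 mg/L: subtherapeutic.

1.1 mg/L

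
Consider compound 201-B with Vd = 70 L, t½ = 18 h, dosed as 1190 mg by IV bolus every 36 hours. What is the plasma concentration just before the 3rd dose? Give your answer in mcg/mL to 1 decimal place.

f = (1/2)^(τ/t½) = (1/2)^(36/18) ≈ 0.2500.
C₀ = D/Vd = 1190/70 ≈ 17.000 mcg/mL.
Before the 3rd dose, 2 doses have been given. Superposition: Cmin = C₀·(f + f²).
≈ 17.000 × (0.2500 + 0.0625) ≈ 17.000 × 0.3125 ≈ 5.312 mcg/mL.

5.3 mcg/mL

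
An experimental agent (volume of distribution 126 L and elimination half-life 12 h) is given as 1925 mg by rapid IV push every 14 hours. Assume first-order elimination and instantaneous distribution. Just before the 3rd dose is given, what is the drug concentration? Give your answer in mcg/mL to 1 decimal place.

9.8 mcg/mL

f = (1/2)^(τ/t½) = (1/2)^(14/12) ≈ 0.4454.
C₀ = D/Vd = 1925/126 ≈ 15.278 mcg/mL.
Before the 3rd dose, 2 doses have been given. Superposition: Cmin = C₀·(f + f²).
≈ 15.278 × (0.4454 + 0.1984) ≈ 15.278 × 0.6438 ≈ 9.836 mcg/mL.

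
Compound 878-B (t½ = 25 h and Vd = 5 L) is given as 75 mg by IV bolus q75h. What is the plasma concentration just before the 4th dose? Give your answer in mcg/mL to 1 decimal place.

2.1 mcg/mL

f = (1/2)^(τ/t½) = (1/2)^(75/25) ≈ 0.1250.
C₀ = D/Vd = 75/5 ≈ 15.000 mcg/mL.
Before the 4th dose, 3 doses have been given. Superposition: Cmin = C₀·(f + f² + … + f^3).
≈ 15.000 × (0.1250 + 0.0156 + 0.0020) ≈ 15.000 × 0.1426 ≈ 2.139 mcg/mL.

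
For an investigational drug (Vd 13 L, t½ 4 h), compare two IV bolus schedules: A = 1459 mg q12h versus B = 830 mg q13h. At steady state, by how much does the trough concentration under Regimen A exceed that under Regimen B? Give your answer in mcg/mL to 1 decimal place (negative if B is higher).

Regimen A: f = (1/2)^(12/4) ≈ 0.1250; Cmin,ss = (1459/13)·f/(1−f) ≈ 16.033 mcg/mL.
Regimen B: f = (1/2)^(13/4) ≈ 0.1051; Cmin,ss = (830/13)·f/(1−f) ≈ 7.498 mcg/mL.
Difference ≈ 16.033 − 7.498 ≈ 8.535 mcg/mL.

8.5 mcg/mL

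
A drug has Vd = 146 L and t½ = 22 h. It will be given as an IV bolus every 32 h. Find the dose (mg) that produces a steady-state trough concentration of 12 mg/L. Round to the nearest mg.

3050 mg

τ/t½ = 32/22 ≈ 1.4545, so f = (1/2)^(32/22) ≈ 0.364870.
Cmin,ss = (D/Vd)·f/(1−f), so D = Cmin,ss·Vd·(1−f)/f.
D = 12 × 146 × (1−f)/f ≈ 12 × 146 × 1.74070 ≈ 3049.71 mg.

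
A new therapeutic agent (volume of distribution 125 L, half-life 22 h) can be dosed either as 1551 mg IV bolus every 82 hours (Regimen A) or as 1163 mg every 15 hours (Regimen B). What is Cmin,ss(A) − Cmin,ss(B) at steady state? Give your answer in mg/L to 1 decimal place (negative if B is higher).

-14.4 mg/L

Regimen A: f = (1/2)^(82/22) ≈ 0.0755; Cmin,ss = (1551/125)·f/(1−f) ≈ 1.013 mg/L.
Regimen B: f = (1/2)^(15/22) ≈ 0.6234; Cmin,ss = (1163/125)·f/(1−f) ≈ 15.401 mg/L.
Difference ≈ 1.013 − 15.401 ≈ -14.388 mg/L.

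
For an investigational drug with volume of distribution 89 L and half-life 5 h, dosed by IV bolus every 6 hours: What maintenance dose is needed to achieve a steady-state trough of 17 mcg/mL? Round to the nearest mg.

τ/t½ = 6/5 ≈ 1.2, so f = (1/2)^(6/5) ≈ 0.435275.
Cmin,ss = (D/Vd)·f/(1−f), so D = Cmin,ss·Vd·(1−f)/f.
D = 17 × 89 × (1−f)/f ≈ 17 × 89 × 1.29740 ≈ 1962.97 mg.

1963 mg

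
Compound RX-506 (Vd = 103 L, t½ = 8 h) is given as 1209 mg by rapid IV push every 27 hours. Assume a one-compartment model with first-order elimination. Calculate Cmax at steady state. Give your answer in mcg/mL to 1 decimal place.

13.0 mcg/mL

Over one 27-h interval, 27/8 ≈ 3.375 half-lives elapse, leaving f ≈ 0.0964 of each dose.
At steady state, accumulation factor R = 1/(1 − e^(−kτ)) ≈ 1.1067.
Single-dose peak C₀ = D/Vd = 1209/103 ≈ 11.738 mcg/mL.
Steady-state peak Cmax,ss = C₀·R ≈ 11.738 × 1.1067 ≈ 12.990 mcg/mL.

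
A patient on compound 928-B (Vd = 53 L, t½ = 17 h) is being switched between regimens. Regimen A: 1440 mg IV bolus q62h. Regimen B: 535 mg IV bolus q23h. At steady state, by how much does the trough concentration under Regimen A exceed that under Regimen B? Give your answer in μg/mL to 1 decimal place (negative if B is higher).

-4.1 μg/mL

Regimen A: f = (1/2)^(62/17) ≈ 0.0798; Cmin,ss = (1440/53)·f/(1−f) ≈ 2.356 μg/mL.
Regimen B: f = (1/2)^(23/17) ≈ 0.3915; Cmin,ss = (535/53)·f/(1−f) ≈ 6.495 μg/mL.
Difference ≈ 2.356 − 6.495 ≈ -4.139 μg/mL.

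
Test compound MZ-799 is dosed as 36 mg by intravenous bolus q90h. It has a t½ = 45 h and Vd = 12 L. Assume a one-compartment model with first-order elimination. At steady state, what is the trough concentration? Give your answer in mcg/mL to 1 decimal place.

τ = 90 h = 2 half-lives, so f = (1/2)^2 = 0.25.
At steady state, R = 1/(1 − 0.25) = 4/3.
Single-dose peak C₀ = D/Vd = 36/12 = 3 mcg/mL.
Steady-state peak Cmax,ss = C₀·R = 3 × 4/3 ≈ 4.000 mcg/mL.
Steady-state trough Cmin,ss = Cmax,ss·f ≈ 4.000 × 0.25 ≈ 1.000 mcg/mL.

1.0 mcg/mL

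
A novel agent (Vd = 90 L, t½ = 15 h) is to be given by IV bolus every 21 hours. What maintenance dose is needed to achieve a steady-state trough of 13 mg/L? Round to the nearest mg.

τ/t½ = 21/15 ≈ 1.4, so f = (1/2)^(21/15) ≈ 0.378929.
Cmin,ss = (D/Vd)·f/(1−f), so D = Cmin,ss·Vd·(1−f)/f.
D = 13 × 90 × (1−f)/f ≈ 13 × 90 × 1.63902 ≈ 1917.65 mg.

1918 mg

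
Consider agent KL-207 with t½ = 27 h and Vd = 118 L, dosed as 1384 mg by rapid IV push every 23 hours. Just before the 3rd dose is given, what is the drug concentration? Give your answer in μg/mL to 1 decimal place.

10.1 μg/mL

f = (1/2)^(τ/t½) = (1/2)^(23/27) ≈ 0.5541.
C₀ = D/Vd = 1384/118 ≈ 11.729 μg/mL.
Before the 3rd dose, 2 doses have been given. Superposition: Cmin = C₀·(f + f²).
≈ 11.729 × (0.5541 + 0.3070) ≈ 11.729 × 0.8611 ≈ 10.100 μg/mL.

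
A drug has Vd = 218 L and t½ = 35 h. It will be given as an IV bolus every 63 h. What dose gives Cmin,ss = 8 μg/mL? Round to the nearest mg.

τ/t½ = 63/35 ≈ 1.8, so f = (1/2)^(63/35) ≈ 0.287175.
Cmin,ss = (D/Vd)·f/(1−f), so D = Cmin,ss·Vd·(1−f)/f.
D = 8 × 218 × (1−f)/f ≈ 8 × 218 × 2.48220 ≈ 4328.96 mg.

4329 mg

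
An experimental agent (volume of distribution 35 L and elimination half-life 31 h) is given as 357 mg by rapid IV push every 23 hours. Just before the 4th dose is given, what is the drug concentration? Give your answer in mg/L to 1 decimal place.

f = (1/2)^(τ/t½) = (1/2)^(23/31) ≈ 0.5979.
C₀ = D/Vd = 357/35 ≈ 10.200 mg/L.
Before the 4th dose, 3 doses have been given. Superposition: Cmin = C₀·(f + f² + … + f^3).
≈ 10.200 × (0.5979 + 0.3575 + 0.2137) ≈ 10.200 × 1.1691 ≈ 11.925 mg/L.

11.9 mg/L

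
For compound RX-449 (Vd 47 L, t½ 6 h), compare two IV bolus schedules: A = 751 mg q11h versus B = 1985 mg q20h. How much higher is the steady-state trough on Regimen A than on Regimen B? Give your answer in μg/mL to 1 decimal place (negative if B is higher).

1.6 μg/mL

Regimen A: f = (1/2)^(11/6) ≈ 0.2806; Cmin,ss = (751/47)·f/(1−f) ≈ 6.232 μg/mL.
Regimen B: f = (1/2)^(20/6) ≈ 0.0992; Cmin,ss = (1985/47)·f/(1−f) ≈ 4.651 μg/mL.
Difference ≈ 6.232 − 4.651 ≈ 1.581 μg/mL.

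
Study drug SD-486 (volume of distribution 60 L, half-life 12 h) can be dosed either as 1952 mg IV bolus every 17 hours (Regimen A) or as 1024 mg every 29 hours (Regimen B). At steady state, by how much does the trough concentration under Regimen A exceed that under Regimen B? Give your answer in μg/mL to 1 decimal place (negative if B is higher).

15.6 μg/mL

Regimen A: f = (1/2)^(17/12) ≈ 0.3746; Cmin,ss = (1952/60)·f/(1−f) ≈ 19.487 μg/mL.
Regimen B: f = (1/2)^(29/12) ≈ 0.1873; Cmin,ss = (1024/60)·f/(1−f) ≈ 3.933 μg/mL.
Difference ≈ 19.487 − 3.933 ≈ 15.554 μg/mL.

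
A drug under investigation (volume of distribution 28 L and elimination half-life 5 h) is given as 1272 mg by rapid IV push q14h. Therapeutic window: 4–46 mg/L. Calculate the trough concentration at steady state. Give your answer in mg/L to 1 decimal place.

7.6 mg/L

τ/t½ = 14/5 ≈ 2.8, so fraction remaining f = (1/2)^(14/5) ≈ 0.1436.
Single-dose peak C₀ = D/Vd = 1272/28 ≈ 45.429 mg/L.
Steady-state trough Cmin,ss = C₀·f/(1−f) ≈ 45.429 × 0.1436/0.8564 ≈ 7.617 mg/L.
Trough 7.6 mg/L vs MEC 4 mg/L: adequate.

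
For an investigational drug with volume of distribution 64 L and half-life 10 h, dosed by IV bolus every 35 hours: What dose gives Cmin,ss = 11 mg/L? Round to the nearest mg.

τ/t½ = 35/10 ≈ 3.5, so f = (1/2)^(35/10) ≈ 0.088388.
Cmin,ss = (D/Vd)·f/(1−f), so D = Cmin,ss·Vd·(1−f)/f.
D = 11 × 64 × (1−f)/f ≈ 11 × 64 × 10.31375 ≈ 7260.88 mg.

7261 mg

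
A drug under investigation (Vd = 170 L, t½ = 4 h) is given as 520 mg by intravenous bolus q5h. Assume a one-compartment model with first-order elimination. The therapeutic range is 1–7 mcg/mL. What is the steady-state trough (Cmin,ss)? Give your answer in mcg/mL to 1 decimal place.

Over one 5-h interval, 5/4 ≈ 1.25 half-lives elapse, leaving f ≈ 0.4204 of each dose.
Accumulation ratio R = 1/(1 − f) ≈ 1/0.5796 ≈ 1.7253.
Each bolus raises the concentration by D/Vd = 520/170 ≈ 3.059 mcg/mL.
Steady-state peak Cmax,ss = C₀·R ≈ 3.059 × 1.7253 ≈ 5.278 mcg/mL.
Steady-state trough Cmin,ss = Cmax,ss·f ≈ 5.278 × 0.4204 ≈ 2.219 mcg/mL.
Trough 2.2 mcg/mL vs MEC 1 mcg/mL: adequate.

2.2 mcg/mL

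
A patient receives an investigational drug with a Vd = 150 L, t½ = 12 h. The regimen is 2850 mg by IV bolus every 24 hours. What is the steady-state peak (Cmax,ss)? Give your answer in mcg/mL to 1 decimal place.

25.3 mcg/mL

The dosing interval is 2 half-lives, so f = 2^(−2) = 0.25.
Accumulation ratio R = 1/(1 − f) = 1/0.75 = 4/3.
Single-dose peak C₀ = D/Vd = 2850/150 = 19 mcg/mL.
Steady-state peak Cmax,ss = C₀·R = 19 × 4/3 ≈ 25.333 mcg/mL.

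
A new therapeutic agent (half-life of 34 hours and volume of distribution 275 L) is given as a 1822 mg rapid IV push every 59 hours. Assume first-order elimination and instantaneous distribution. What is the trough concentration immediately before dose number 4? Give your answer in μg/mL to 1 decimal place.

f = (1/2)^(τ/t½) = (1/2)^(59/34) ≈ 0.3003.
C₀ = D/Vd = 1822/275 ≈ 6.625 μg/mL.
Before the 4th dose, 3 doses have been given. Superposition: Cmin = C₀·(f + f² + … + f^3).
≈ 6.625 × (0.3003 + 0.0902 + 0.0271) ≈ 6.625 × 0.4176 ≈ 2.767 μg/mL.

2.8 μg/mL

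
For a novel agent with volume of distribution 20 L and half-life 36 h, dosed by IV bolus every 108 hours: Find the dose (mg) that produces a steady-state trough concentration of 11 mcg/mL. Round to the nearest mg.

1540 mg

τ/t½ = 108/36 ≈ 3, so f = (1/2)^(108/36) ≈ 0.125000.
Cmin,ss = (D/Vd)·f/(1−f), so D = Cmin,ss·Vd·(1−f)/f.
D = 11 × 20 × (1−f)/f ≈ 11 × 20 × 7.00000 ≈ 1540.00 mg.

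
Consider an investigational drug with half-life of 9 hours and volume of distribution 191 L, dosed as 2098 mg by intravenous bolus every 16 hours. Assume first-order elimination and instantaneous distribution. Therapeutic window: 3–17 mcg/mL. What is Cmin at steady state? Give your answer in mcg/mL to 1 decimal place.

4.5 mcg/mL

k = ln2/t½ = ln2/9 ≈ 0.077016 h⁻¹; fraction remaining f = e^(−kτ) = e^(−0.077016×16) ≈ 0.2916.
Each bolus raises the concentration by D/Vd = 2098/191 ≈ 10.984 mcg/mL.
Steady-state trough Cmin,ss = C₀·f/(1−f) ≈ 10.984 × 0.2916/0.7084 ≈ 4.521 mcg/mL.
Trough 4.5 mcg/mL vs MEC 3 mcg/mL: adequate.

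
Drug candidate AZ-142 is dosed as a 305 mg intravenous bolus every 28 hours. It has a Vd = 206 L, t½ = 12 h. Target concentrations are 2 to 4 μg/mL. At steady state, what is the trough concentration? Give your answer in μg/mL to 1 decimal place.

k = ln2/t½ = ln2/12 ≈ 0.057762 h⁻¹; fraction remaining f = e^(−kτ) = e^(−0.057762×28) ≈ 0.1984.
At steady state, accumulation factor R = 1/(1 − e^(−kτ)) ≈ 1.2475.
Single-dose peak C₀ = D/Vd = 305/206 ≈ 1.481 μg/mL.
Steady-state peak Cmax,ss = C₀·R ≈ 1.481 × 1.2475 ≈ 1.848 μg/mL.
One interval later, Cmin,ss = Cmax,ss·e^(−kτ) ≈ 1.848 × 0.1984 ≈ 0.367 μg/mL.
Trough 0.4 μg/mL vs MEC 2 μg/mL: subtherapeutic.

0.4 μg/mL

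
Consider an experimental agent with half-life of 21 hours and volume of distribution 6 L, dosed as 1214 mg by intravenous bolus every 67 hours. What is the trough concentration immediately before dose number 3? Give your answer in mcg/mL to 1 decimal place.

f = (1/2)^(τ/t½) = (1/2)^(67/21) ≈ 0.1095.
C₀ = D/Vd = 1214/6 ≈ 202.333 mcg/mL.
Before the 3rd dose, 2 doses have been given. Superposition: Cmin = C₀·(f + f²).
≈ 202.333 × (0.1095 + 0.0120) ≈ 202.333 × 0.1215 ≈ 24.583 mcg/mL.

24.6 mcg/mL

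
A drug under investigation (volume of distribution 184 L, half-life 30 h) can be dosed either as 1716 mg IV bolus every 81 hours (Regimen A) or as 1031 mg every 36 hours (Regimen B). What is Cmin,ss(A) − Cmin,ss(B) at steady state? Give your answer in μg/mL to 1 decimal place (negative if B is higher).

Regimen A: f = (1/2)^(81/30) ≈ 0.1539; Cmin,ss = (1716/184)·f/(1−f) ≈ 1.696 μg/mL.
Regimen B: f = (1/2)^(36/30) ≈ 0.4353; Cmin,ss = (1031/184)·f/(1−f) ≈ 4.319 μg/mL.
Difference ≈ 1.696 − 4.319 ≈ -2.623 μg/mL.

-2.6 μg/mL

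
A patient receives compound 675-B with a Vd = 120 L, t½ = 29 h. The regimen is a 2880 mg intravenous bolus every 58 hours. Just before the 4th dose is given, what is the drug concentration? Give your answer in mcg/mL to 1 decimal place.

7.9 mcg/mL

f = (1/2)^(τ/t½) = (1/2)^(58/29) ≈ 0.2500.
C₀ = D/Vd = 2880/120 ≈ 24.000 mcg/mL.
Before the 4th dose, 3 doses have been given. Superposition: Cmin = C₀·(f + f² + … + f^3).
≈ 24.000 × (0.2500 + 0.0625 + 0.0156) ≈ 24.000 × 0.3281 ≈ 7.874 mcg/mL.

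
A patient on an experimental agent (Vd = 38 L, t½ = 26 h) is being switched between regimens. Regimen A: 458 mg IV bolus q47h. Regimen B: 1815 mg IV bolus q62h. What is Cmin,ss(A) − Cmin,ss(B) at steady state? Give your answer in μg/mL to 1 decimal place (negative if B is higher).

-6.5 μg/mL

Regimen A: f = (1/2)^(47/26) ≈ 0.2856; Cmin,ss = (458/38)·f/(1−f) ≈ 4.818 μg/mL.
Regimen B: f = (1/2)^(62/26) ≈ 0.1915; Cmin,ss = (1815/38)·f/(1−f) ≈ 11.313 μg/mL.
Difference ≈ 4.818 − 11.313 ≈ -6.495 μg/mL.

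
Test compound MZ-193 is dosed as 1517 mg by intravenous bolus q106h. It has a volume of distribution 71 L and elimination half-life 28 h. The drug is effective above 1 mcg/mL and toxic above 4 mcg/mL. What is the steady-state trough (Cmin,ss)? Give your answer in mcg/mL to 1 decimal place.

Over one 106-h interval, 106/28 ≈ 3.7857 half-lives elapse, leaving f ≈ 0.0725 of each dose.
Accumulation ratio R = 1/(1 − f) ≈ 1/0.9275 ≈ 1.0782.
Each bolus raises the concentration by D/Vd = 1517/71 ≈ 21.366 mcg/mL.
Steady-state peak Cmax,ss = C₀·R ≈ 21.366 × 1.0782 ≈ 23.037 mcg/mL.
Steady-state trough Cmin,ss = Cmax,ss·f ≈ 23.037 × 0.0725 ≈ 1.670 mcg/mL.
Trough 1.7 mcg/mL vs MEC 1 mcg/mL: adequate.

1.7 mcg/mL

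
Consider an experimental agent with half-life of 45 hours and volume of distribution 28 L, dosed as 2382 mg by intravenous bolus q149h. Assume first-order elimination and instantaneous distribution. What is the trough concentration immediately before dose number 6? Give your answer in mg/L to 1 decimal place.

f = (1/2)^(τ/t½) = (1/2)^(149/45) ≈ 0.1008.
C₀ = D/Vd = 2382/28 ≈ 85.071 mg/L.
Before the 6th dose, 5 doses have been given. Superposition: Cmin = C₀·(f + f² + … + f^5).
≈ 85.071 × (0.1008 + 0.0102 + 0.0010 + 0.0001 + 0.0000) ≈ 85.071 × 0.1121 ≈ 9.536 mg/L.

9.5 mg/L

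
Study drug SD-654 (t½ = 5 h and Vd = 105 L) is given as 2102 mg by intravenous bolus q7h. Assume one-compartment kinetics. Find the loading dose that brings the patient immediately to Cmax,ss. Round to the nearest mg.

3384 mg

f = (1/2)^(7/5) ≈ 0.378929; accumulation ratio R = 1/(1−f) ≈ 1.61012.
Loading dose to hit Cmax,ss on first dose: D_load = D_maint·R ≈ 2102 × 1.61012 ≈ 3384.47 mg.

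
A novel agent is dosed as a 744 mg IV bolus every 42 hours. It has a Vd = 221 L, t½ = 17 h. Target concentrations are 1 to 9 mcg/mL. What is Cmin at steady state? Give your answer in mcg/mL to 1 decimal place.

0.7 mcg/mL

k = ln2/t½ = ln2/17 ≈ 0.040773 h⁻¹; fraction remaining f = e^(−kτ) = e^(−0.040773×42) ≈ 0.1804.
Each bolus raises the concentration by D/Vd = 744/221 ≈ 3.367 mcg/mL.
Steady-state trough Cmin,ss = C₀·f/(1−f) ≈ 3.367 × 0.1804/0.8196 ≈ 0.741 mcg/mL.
Trough 0.7 mcg/mL vs MEC 1 mcg/mL: subtherapeutic.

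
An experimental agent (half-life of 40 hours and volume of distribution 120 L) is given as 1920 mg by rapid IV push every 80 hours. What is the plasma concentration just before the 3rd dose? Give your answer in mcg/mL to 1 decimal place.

f = (1/2)^(τ/t½) = (1/2)^(80/40) ≈ 0.2500.
C₀ = D/Vd = 1920/120 ≈ 16.000 mcg/mL.
Before the 3rd dose, 2 doses have been given. Superposition: Cmin = C₀·(f + f²).
≈ 16.000 × (0.2500 + 0.0625) ≈ 16.000 × 0.3125 ≈ 5.000 mcg/mL.

5.0 mcg/mL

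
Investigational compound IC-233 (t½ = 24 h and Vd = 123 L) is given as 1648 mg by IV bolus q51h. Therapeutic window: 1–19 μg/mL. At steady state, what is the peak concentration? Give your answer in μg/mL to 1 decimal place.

Over one 51-h interval, 51/24 ≈ 2.125 half-lives elapse, leaving f ≈ 0.2293 of each dose.
Accumulation ratio R = 1/(1 − f) ≈ 1/0.7707 ≈ 1.2975.
Single-dose peak C₀ = D/Vd = 1648/123 ≈ 13.398 μg/mL.
Cmax,ss = C₀/(1 − f) ≈ 13.398/0.7707 ≈ 17.384 μg/mL.
Peak 17.4 μg/mL vs MTC 19 μg/mL: below toxic threshold.

17.4 μg/mL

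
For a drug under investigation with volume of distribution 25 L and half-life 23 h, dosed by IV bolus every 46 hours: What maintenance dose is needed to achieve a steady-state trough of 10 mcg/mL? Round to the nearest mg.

750 mg

τ/t½ = 46/23 ≈ 2, so f = (1/2)^(46/23) ≈ 0.250000.
Cmin,ss = (D/Vd)·f/(1−f), so D = Cmin,ss·Vd·(1−f)/f.
D = 10 × 25 × (1−f)/f ≈ 10 × 25 × 3.00000 ≈ 750.00 mg.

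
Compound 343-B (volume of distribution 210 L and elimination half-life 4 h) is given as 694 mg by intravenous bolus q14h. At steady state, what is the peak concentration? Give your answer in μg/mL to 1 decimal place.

k = ln2/t½ = ln2/4 ≈ 0.173287 h⁻¹; fraction remaining f = e^(−kτ) = e^(−0.173287×14) ≈ 0.0884.
At steady state, accumulation factor R = 1/(1 − e^(−kτ)) ≈ 1.0970.
Each bolus raises the concentration by D/Vd = 694/210 ≈ 3.305 μg/mL.
Steady-state peak Cmax,ss = C₀·R ≈ 3.305 × 1.0970 ≈ 3.626 μg/mL.

3.6 μg/mL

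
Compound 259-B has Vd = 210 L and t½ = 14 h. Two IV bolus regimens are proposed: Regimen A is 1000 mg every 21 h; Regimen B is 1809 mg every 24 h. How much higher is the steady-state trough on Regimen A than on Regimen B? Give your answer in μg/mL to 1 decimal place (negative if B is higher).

-1.2 μg/mL

Regimen A: f = (1/2)^(21/14) ≈ 0.3536; Cmin,ss = (1000/210)·f/(1−f) ≈ 2.605 μg/mL.
Regimen B: f = (1/2)^(24/14) ≈ 0.3048; Cmin,ss = (1809/210)·f/(1−f) ≈ 3.777 μg/mL.
Difference ≈ 2.605 − 3.777 ≈ -1.172 μg/mL.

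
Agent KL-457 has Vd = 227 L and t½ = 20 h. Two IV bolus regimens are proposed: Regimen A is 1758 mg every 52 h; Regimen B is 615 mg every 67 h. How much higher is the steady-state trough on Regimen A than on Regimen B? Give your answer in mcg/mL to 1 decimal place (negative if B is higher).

Regimen A: f = (1/2)^(52/20) ≈ 0.1649; Cmin,ss = (1758/227)·f/(1−f) ≈ 1.529 mcg/mL.
Regimen B: f = (1/2)^(67/20) ≈ 0.0981; Cmin,ss = (615/227)·f/(1−f) ≈ 0.295 mcg/mL.
Difference ≈ 1.529 − 0.295 ≈ 1.234 mcg/mL.

1.2 mcg/mL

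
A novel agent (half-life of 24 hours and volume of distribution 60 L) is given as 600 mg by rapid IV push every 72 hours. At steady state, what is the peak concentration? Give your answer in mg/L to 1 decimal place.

11.4 mg/L

The dosing interval is 3 half-lives, so f = 2^(−3) = 0.125.
Accumulation ratio R = 1/(1 − f) = 1/0.875 = 8/7.
Single-dose peak C₀ = D/Vd = 600/60 = 10 mg/L.
Steady-state peak Cmax,ss = C₀·R = 10 × 8/7 ≈ 11.429 mg/L.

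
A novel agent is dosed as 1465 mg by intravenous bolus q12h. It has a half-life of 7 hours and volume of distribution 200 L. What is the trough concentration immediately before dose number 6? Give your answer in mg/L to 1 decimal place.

f = (1/2)^(τ/t½) = (1/2)^(12/7) ≈ 0.3048.
C₀ = D/Vd = 1465/200 ≈ 7.325 mg/L.
Before the 6th dose, 5 doses have been given. Superposition: Cmin = C₀·(f + f² + … + f^5).
≈ 7.325 × (0.3048 + 0.0929 + 0.0283 + 0.0086 + 0.0026) ≈ 7.325 × 0.4372 ≈ 3.202 mg/L.

3.2 mg/L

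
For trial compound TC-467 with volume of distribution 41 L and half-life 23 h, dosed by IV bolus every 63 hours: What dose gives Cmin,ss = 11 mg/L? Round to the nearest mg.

2560 mg

τ/t½ = 63/23 ≈ 2.7391, so f = (1/2)^(63/23) ≈ 0.149775.
Cmin,ss = (D/Vd)·f/(1−f), so D = Cmin,ss·Vd·(1−f)/f.
D = 11 × 41 × (1−f)/f ≈ 11 × 41 × 5.67668 ≈ 2560.18 mg.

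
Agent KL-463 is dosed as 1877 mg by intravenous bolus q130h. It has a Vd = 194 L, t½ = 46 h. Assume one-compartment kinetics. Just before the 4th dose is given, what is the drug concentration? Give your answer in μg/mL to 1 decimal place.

1.6 μg/mL

f = (1/2)^(τ/t½) = (1/2)^(130/46) ≈ 0.1410.
C₀ = D/Vd = 1877/194 ≈ 9.675 μg/mL.
Before the 4th dose, 3 doses have been given. Superposition: Cmin = C₀·(f + f² + … + f^3).
≈ 9.675 × (0.1410 + 0.0199 + 0.0028) ≈ 9.675 × 0.1637 ≈ 1.584 μg/mL.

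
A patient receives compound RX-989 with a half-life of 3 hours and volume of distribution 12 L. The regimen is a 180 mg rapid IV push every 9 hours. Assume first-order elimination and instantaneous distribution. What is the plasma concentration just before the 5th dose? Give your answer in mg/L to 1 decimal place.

2.1 mg/L

f = (1/2)^(τ/t½) = (1/2)^(9/3) ≈ 0.1250.
C₀ = D/Vd = 180/12 ≈ 15.000 mg/L.
Before the 5th dose, 4 doses have been given. Superposition: Cmin = C₀·(f + f² + … + f^4).
≈ 15.000 × (0.1250 + 0.0156 + 0.0020 + 0.0002) ≈ 15.000 × 0.1428 ≈ 2.142 mg/L.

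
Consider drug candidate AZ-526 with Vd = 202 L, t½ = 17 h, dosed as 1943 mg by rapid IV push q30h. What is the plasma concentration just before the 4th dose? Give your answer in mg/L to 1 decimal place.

f = (1/2)^(τ/t½) = (1/2)^(30/17) ≈ 0.2943.
C₀ = D/Vd = 1943/202 ≈ 9.619 mg/L.
Before the 4th dose, 3 doses have been given. Superposition: Cmin = C₀·(f + f² + … + f^3).
≈ 9.619 × (0.2943 + 0.0866 + 0.0255) ≈ 9.619 × 0.4064 ≈ 3.909 mg/L.

3.9 mg/L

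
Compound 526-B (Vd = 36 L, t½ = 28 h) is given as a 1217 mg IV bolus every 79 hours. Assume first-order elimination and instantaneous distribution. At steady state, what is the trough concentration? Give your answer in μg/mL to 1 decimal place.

k = ln2/t½ = ln2/28 ≈ 0.024755 h⁻¹; fraction remaining f = e^(−kτ) = e^(−0.024755×79) ≈ 0.1415.
At steady state, accumulation factor R = 1/(1 − e^(−kτ)) ≈ 1.1648.
Each bolus raises the concentration by D/Vd = 1217/36 ≈ 33.806 μg/mL.
Cmax,ss = C₀/(1 − f) ≈ 33.806/0.8585 ≈ 39.378 μg/mL.
Steady-state trough Cmin,ss = Cmax,ss·f ≈ 39.378 × 0.1415 ≈ 5.572 μg/mL.

5.6 μg/mL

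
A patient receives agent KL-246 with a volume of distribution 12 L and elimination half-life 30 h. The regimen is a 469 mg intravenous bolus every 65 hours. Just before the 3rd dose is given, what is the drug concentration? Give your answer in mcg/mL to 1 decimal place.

10.6 mcg/mL

f = (1/2)^(τ/t½) = (1/2)^(65/30) ≈ 0.2227.
C₀ = D/Vd = 469/12 ≈ 39.083 mcg/mL.
Before the 3rd dose, 2 doses have been given. Superposition: Cmin = C₀·(f + f²).
≈ 39.083 × (0.2227 + 0.0496) ≈ 39.083 × 0.2723 ≈ 10.642 mcg/mL.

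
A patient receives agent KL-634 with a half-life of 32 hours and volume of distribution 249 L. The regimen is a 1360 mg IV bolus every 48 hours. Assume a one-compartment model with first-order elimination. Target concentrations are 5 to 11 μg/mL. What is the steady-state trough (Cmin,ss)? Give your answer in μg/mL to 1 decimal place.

3.0 μg/mL

τ/t½ = 48/32 ≈ 1.5, so fraction remaining f = (1/2)^(48/32) ≈ 0.3536.
Single-dose peak C₀ = D/Vd = 1360/249 ≈ 5.462 μg/mL.
Steady-state trough Cmin,ss = C₀·f/(1−f) ≈ 5.462 × 0.3536/0.6464 ≈ 2.988 μg/mL.
Trough 3.0 μg/mL vs MEC 5 μg/mL: subtherapeutic.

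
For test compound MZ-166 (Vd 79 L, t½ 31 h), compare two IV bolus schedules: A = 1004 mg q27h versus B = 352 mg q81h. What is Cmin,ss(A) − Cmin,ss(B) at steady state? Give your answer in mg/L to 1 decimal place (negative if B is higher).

Regimen A: f = (1/2)^(27/31) ≈ 0.5468; Cmin,ss = (1004/79)·f/(1−f) ≈ 15.334 mg/L.
Regimen B: f = (1/2)^(81/31) ≈ 0.1635; Cmin,ss = (352/79)·f/(1−f) ≈ 0.871 mg/L.
Difference ≈ 15.334 − 0.871 ≈ 14.463 mg/L.

14.5 mg/L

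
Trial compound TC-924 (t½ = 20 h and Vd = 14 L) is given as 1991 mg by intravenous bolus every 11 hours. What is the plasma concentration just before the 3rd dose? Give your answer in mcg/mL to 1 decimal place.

163.5 mcg/mL

f = (1/2)^(τ/t½) = (1/2)^(11/20) ≈ 0.6830.
C₀ = D/Vd = 1991/14 ≈ 142.214 mcg/mL.
Before the 3rd dose, 2 doses have been given. Superposition: Cmin = C₀·(f + f²).
≈ 142.214 × (0.6830 + 0.4665) ≈ 142.214 × 1.1495 ≈ 163.475 mcg/mL.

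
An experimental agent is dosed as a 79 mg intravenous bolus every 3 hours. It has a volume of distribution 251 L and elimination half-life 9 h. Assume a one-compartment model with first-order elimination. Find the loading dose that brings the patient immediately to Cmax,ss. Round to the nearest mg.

383 mg

f = (1/2)^(3/9) ≈ 0.793701; accumulation ratio R = 1/(1−f) ≈ 4.84733.
Loading dose to hit Cmax,ss on first dose: D_load = D_maint·R ≈ 79 × 4.84733 ≈ 382.94 mg.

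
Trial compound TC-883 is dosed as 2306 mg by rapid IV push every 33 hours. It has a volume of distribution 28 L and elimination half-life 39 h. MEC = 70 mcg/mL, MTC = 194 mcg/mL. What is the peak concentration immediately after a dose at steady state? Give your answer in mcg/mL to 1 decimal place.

τ/t½ = 33/39 ≈ 0.84615, so fraction remaining f = (1/2)^(33/39) ≈ 0.5563.
Accumulation ratio R = 1/(1 − f) ≈ 1/0.4437 ≈ 2.2538.
Each bolus raises the concentration by D/Vd = 2306/28 ≈ 82.357 mcg/mL.
Steady-state peak Cmax,ss = C₀·R ≈ 82.357 × 2.2538 ≈ 185.616 mcg/mL.
Peak 185.6 mcg/mL vs MTC 194 mcg/mL: below toxic threshold.

185.6 mcg/mL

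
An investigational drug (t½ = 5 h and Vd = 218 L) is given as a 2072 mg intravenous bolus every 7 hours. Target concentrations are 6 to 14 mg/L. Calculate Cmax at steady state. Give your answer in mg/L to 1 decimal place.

τ/t½ = 7/5 ≈ 1.4, so fraction remaining f = (1/2)^(7/5) ≈ 0.3789.
Accumulation ratio R = 1/(1 − f) ≈ 1/0.6211 ≈ 1.6100.
Single-dose peak C₀ = D/Vd = 2072/218 ≈ 9.505 mg/L.
Cmax,ss = C₀/(1 − f) ≈ 9.505/0.6211 ≈ 15.303 mg/L.
Peak 15.3 mg/L vs MTC 14 mg/L: exceeds toxic threshold.

15.3 mg/L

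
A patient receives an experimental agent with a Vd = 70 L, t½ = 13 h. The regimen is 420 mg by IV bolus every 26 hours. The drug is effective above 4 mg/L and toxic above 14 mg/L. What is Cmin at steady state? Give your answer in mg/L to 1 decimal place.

τ = 26 h = 2 half-lives, so f = (1/2)^2 = 0.25.
Accumulation ratio R = 1/(1 − f) = 1/0.75 = 4/3.
Single-dose peak C₀ = D/Vd = 420/70 = 6 mg/L.
Steady-state peak Cmax,ss = C₀·R = 6 × 4/3 ≈ 8.000 mg/L.
Steady-state trough Cmin,ss = Cmax,ss·f ≈ 8.000 × 0.25 ≈ 2.000 mg/L.
Trough 2.0 mg/L vs MEC 4 mg/L: subtherapeutic.

2.0 mg/L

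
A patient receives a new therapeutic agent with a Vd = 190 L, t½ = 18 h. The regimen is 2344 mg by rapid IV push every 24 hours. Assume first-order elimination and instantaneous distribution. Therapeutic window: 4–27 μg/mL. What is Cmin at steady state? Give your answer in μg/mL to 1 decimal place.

8.1 μg/mL

k = ln2/t½ = ln2/18 ≈ 0.038508 h⁻¹; fraction remaining f = e^(−kτ) = e^(−0.038508×24) ≈ 0.3969.
At steady state, accumulation factor R = 1/(1 − e^(−kτ)) ≈ 1.6581.
Single-dose peak C₀ = D/Vd = 2344/190 ≈ 12.337 μg/mL.
Steady-state peak Cmax,ss = C₀·R ≈ 12.337 × 1.6581 ≈ 20.456 μg/mL.
One interval later, Cmin,ss = Cmax,ss·e^(−kτ) ≈ 20.456 × 0.3969 ≈ 8.119 μg/mL.
Trough 8.1 μg/mL vs MEC 4 μg/mL: adequate.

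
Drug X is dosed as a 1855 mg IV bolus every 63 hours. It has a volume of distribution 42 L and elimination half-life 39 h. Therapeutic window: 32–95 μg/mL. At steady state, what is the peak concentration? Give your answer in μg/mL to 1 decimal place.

65.6 μg/mL

k = ln2/t½ = ln2/39 ≈ 0.017773 h⁻¹; fraction remaining f = e^(−kτ) = e^(−0.017773×63) ≈ 0.3264.
At steady state, accumulation factor R = 1/(1 − e^(−kτ)) ≈ 1.4846.
Each bolus raises the concentration by D/Vd = 1855/42 ≈ 44.167 μg/mL.
Cmax,ss = C₀/(1 − f) ≈ 44.167/0.6736 ≈ 65.569 μg/mL.
Peak 65.6 μg/mL vs MTC 95 μg/mL: below toxic threshold.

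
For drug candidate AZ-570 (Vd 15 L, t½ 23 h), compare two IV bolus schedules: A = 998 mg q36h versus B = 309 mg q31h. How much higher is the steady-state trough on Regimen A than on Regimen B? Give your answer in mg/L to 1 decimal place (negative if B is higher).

20.6 mg/L

Regimen A: f = (1/2)^(36/23) ≈ 0.3379; Cmin,ss = (998/15)·f/(1−f) ≈ 33.955 mg/L.
Regimen B: f = (1/2)^(31/23) ≈ 0.3929; Cmin,ss = (309/15)·f/(1−f) ≈ 13.332 mg/L.
Difference ≈ 33.955 − 13.332 ≈ 20.623 mg/L.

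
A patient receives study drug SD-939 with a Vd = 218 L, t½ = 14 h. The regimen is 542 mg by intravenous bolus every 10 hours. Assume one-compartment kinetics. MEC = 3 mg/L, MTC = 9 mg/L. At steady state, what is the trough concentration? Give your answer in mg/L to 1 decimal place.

3.9 mg/L

Over one 10-h interval, 10/14 ≈ 0.71429 half-lives elapse, leaving f ≈ 0.6095 of each dose.
Single-dose peak C₀ = D/Vd = 542/218 ≈ 2.486 mg/L.
Steady-state trough Cmin,ss = C₀·f/(1−f) ≈ 2.486 × 0.6095/0.3905 ≈ 3.880 mg/L.
Trough 3.9 mg/L vs MEC 3 mg/L: adequate.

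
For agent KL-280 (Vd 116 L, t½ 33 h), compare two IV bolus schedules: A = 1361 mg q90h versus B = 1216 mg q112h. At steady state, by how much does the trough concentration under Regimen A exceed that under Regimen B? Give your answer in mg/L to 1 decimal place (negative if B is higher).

1.0 mg/L

Regimen A: f = (1/2)^(90/33) ≈ 0.1510; Cmin,ss = (1361/116)·f/(1−f) ≈ 2.087 mg/L.
Regimen B: f = (1/2)^(112/33) ≈ 0.0951; Cmin,ss = (1216/116)·f/(1−f) ≈ 1.102 mg/L.
Difference ≈ 2.087 − 1.102 ≈ 0.985 mg/L.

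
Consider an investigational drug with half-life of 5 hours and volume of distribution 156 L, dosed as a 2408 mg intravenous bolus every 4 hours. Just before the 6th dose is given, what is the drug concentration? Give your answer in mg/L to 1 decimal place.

f = (1/2)^(τ/t½) = (1/2)^(4/5) ≈ 0.5743.
C₀ = D/Vd = 2408/156 ≈ 15.436 mg/L.
Before the 6th dose, 5 doses have been given. Superposition: Cmin = C₀·(f + f² + … + f^5).
≈ 15.436 × (0.5743 + 0.3298 + 0.1894 + 0.1088 + 0.0625) ≈ 15.436 × 1.2648 ≈ 19.523 mg/L.

19.5 mg/L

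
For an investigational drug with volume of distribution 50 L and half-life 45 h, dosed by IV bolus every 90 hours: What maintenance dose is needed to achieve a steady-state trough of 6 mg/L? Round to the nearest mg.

τ/t½ = 90/45 ≈ 2, so f = (1/2)^(90/45) ≈ 0.250000.
Cmin,ss = (D/Vd)·f/(1−f), so D = Cmin,ss·Vd·(1−f)/f.
D = 6 × 50 × (1−f)/f ≈ 6 × 50 × 3.00000 ≈ 900.00 mg.

900 mg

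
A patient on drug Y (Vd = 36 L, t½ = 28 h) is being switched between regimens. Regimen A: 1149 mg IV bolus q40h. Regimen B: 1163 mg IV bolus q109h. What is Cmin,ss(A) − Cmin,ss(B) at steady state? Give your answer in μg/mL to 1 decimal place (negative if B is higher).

Regimen A: f = (1/2)^(40/28) ≈ 0.3715; Cmin,ss = (1149/36)·f/(1−f) ≈ 18.866 μg/mL.
Regimen B: f = (1/2)^(109/28) ≈ 0.0673; Cmin,ss = (1163/36)·f/(1−f) ≈ 2.331 μg/mL.
Difference ≈ 18.866 − 2.331 ≈ 16.535 μg/mL.

16.5 μg/mL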